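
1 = 1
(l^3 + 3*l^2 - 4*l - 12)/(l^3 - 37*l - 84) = (l^2 - 4)/(l^2 - 3*l - 28)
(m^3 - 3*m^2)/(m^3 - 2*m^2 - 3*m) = m/(m + 1)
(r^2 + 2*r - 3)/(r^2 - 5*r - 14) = (-r^2 - 2*r + 3)/(-r^2 + 5*r + 14)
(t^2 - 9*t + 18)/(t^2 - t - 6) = (t - 6)/(t + 2)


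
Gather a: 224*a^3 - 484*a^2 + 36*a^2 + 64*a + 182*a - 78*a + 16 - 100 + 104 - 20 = 224*a^3 - 448*a^2 + 168*a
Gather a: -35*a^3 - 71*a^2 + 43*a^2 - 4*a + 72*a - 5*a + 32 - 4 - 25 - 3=-35*a^3 - 28*a^2 + 63*a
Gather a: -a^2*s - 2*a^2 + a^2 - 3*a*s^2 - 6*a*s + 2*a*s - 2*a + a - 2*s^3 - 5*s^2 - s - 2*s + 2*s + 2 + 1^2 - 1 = a^2*(-s - 1) + a*(-3*s^2 - 4*s - 1) - 2*s^3 - 5*s^2 - s + 2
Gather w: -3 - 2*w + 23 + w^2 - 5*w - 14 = w^2 - 7*w + 6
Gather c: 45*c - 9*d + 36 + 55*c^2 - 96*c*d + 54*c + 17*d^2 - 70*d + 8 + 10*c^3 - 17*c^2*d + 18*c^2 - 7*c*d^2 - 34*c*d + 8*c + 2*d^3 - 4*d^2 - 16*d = 10*c^3 + c^2*(73 - 17*d) + c*(-7*d^2 - 130*d + 107) + 2*d^3 + 13*d^2 - 95*d + 44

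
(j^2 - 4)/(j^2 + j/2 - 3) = 2*(j - 2)/(2*j - 3)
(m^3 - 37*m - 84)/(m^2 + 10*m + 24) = (m^2 - 4*m - 21)/(m + 6)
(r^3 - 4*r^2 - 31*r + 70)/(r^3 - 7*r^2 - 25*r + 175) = (r - 2)/(r - 5)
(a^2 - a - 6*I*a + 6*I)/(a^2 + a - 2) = (a - 6*I)/(a + 2)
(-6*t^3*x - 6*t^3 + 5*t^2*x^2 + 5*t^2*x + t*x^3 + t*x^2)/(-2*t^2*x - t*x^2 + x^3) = t*(6*t^2*x + 6*t^2 - 5*t*x^2 - 5*t*x - x^3 - x^2)/(x*(2*t^2 + t*x - x^2))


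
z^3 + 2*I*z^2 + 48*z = z*(z - 6*I)*(z + 8*I)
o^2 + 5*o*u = o*(o + 5*u)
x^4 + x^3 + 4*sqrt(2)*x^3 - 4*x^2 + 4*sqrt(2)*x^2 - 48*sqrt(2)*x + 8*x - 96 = (x - 3)*(x + 4)*(x + 2*sqrt(2))^2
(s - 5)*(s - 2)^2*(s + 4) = s^4 - 5*s^3 - 12*s^2 + 76*s - 80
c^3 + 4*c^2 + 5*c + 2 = (c + 1)^2*(c + 2)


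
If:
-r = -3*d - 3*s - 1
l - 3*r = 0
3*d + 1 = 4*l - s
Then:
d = -35*s/33 - 1/3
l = -6*s/11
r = -2*s/11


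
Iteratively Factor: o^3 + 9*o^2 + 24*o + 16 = (o + 4)*(o^2 + 5*o + 4) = (o + 4)^2*(o + 1)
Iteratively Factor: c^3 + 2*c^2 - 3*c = (c)*(c^2 + 2*c - 3) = c*(c + 3)*(c - 1)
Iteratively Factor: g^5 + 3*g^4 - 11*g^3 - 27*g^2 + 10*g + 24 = (g - 3)*(g^4 + 6*g^3 + 7*g^2 - 6*g - 8) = (g - 3)*(g + 4)*(g^3 + 2*g^2 - g - 2) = (g - 3)*(g + 2)*(g + 4)*(g^2 - 1) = (g - 3)*(g + 1)*(g + 2)*(g + 4)*(g - 1)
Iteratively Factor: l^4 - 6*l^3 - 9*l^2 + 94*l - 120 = (l + 4)*(l^3 - 10*l^2 + 31*l - 30) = (l - 2)*(l + 4)*(l^2 - 8*l + 15) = (l - 5)*(l - 2)*(l + 4)*(l - 3)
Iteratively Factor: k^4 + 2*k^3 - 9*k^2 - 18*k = (k)*(k^3 + 2*k^2 - 9*k - 18) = k*(k - 3)*(k^2 + 5*k + 6) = k*(k - 3)*(k + 2)*(k + 3)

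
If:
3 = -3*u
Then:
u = -1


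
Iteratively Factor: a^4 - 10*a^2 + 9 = (a - 3)*(a^3 + 3*a^2 - a - 3) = (a - 3)*(a + 3)*(a^2 - 1) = (a - 3)*(a - 1)*(a + 3)*(a + 1)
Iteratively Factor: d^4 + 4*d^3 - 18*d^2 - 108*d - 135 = (d + 3)*(d^3 + d^2 - 21*d - 45) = (d - 5)*(d + 3)*(d^2 + 6*d + 9) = (d - 5)*(d + 3)^2*(d + 3)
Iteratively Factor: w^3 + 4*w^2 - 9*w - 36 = (w + 3)*(w^2 + w - 12) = (w + 3)*(w + 4)*(w - 3)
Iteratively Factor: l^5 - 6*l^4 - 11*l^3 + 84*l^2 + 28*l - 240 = (l - 2)*(l^4 - 4*l^3 - 19*l^2 + 46*l + 120) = (l - 5)*(l - 2)*(l^3 + l^2 - 14*l - 24) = (l - 5)*(l - 4)*(l - 2)*(l^2 + 5*l + 6) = (l - 5)*(l - 4)*(l - 2)*(l + 3)*(l + 2)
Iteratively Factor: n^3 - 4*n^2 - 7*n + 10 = (n + 2)*(n^2 - 6*n + 5) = (n - 5)*(n + 2)*(n - 1)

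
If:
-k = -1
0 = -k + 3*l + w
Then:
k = 1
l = 1/3 - w/3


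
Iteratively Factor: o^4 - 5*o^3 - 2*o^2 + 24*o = (o)*(o^3 - 5*o^2 - 2*o + 24) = o*(o + 2)*(o^2 - 7*o + 12) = o*(o - 4)*(o + 2)*(o - 3)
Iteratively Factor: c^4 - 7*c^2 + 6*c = (c - 2)*(c^3 + 2*c^2 - 3*c) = (c - 2)*(c - 1)*(c^2 + 3*c) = (c - 2)*(c - 1)*(c + 3)*(c)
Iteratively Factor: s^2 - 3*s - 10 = (s - 5)*(s + 2)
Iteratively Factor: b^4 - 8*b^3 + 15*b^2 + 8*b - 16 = (b + 1)*(b^3 - 9*b^2 + 24*b - 16) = (b - 4)*(b + 1)*(b^2 - 5*b + 4) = (b - 4)^2*(b + 1)*(b - 1)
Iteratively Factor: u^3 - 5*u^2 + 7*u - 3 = (u - 1)*(u^2 - 4*u + 3) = (u - 1)^2*(u - 3)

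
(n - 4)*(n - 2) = n^2 - 6*n + 8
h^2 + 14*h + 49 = (h + 7)^2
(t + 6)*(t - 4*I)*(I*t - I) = I*t^3 + 4*t^2 + 5*I*t^2 + 20*t - 6*I*t - 24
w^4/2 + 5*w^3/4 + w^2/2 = w^2*(w/2 + 1)*(w + 1/2)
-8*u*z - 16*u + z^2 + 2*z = (-8*u + z)*(z + 2)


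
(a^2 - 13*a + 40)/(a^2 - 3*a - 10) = (a - 8)/(a + 2)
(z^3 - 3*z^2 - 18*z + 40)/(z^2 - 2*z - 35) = (-z^3 + 3*z^2 + 18*z - 40)/(-z^2 + 2*z + 35)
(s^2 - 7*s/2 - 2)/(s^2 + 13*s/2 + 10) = (2*s^2 - 7*s - 4)/(2*s^2 + 13*s + 20)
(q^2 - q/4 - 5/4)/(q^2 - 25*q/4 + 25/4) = (q + 1)/(q - 5)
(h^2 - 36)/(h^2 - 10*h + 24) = (h + 6)/(h - 4)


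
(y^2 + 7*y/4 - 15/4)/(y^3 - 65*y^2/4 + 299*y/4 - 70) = (y + 3)/(y^2 - 15*y + 56)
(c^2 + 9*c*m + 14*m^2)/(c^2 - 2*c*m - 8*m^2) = (c + 7*m)/(c - 4*m)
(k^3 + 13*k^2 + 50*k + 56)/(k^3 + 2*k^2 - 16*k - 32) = (k + 7)/(k - 4)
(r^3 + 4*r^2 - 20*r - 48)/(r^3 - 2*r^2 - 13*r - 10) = (r^2 + 2*r - 24)/(r^2 - 4*r - 5)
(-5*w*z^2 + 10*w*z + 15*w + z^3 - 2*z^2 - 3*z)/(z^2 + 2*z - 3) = (-5*w*z^2 + 10*w*z + 15*w + z^3 - 2*z^2 - 3*z)/(z^2 + 2*z - 3)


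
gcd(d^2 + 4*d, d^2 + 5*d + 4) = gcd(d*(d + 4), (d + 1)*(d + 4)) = d + 4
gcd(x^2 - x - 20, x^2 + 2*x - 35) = x - 5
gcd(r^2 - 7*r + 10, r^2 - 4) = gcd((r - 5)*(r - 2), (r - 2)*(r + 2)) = r - 2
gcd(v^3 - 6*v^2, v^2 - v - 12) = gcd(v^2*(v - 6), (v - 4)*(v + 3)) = 1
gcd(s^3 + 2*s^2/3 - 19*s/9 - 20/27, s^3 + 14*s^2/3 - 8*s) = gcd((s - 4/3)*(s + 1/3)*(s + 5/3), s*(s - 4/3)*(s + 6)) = s - 4/3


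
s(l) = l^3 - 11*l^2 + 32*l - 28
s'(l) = 3*l^2 - 22*l + 32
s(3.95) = -11.60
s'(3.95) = -8.09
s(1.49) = -1.43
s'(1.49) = 5.88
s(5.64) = -18.02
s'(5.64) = 3.35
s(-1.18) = -82.72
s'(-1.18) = 62.14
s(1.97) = -0.00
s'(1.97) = 0.30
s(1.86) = -0.10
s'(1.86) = 1.46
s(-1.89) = -134.52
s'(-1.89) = 84.30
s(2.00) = 0.00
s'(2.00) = 0.00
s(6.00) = -16.00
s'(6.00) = 8.00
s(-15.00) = -6358.00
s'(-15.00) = 1037.00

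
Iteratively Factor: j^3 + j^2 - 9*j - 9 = (j + 1)*(j^2 - 9) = (j + 1)*(j + 3)*(j - 3)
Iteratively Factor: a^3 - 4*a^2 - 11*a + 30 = (a - 5)*(a^2 + a - 6) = (a - 5)*(a - 2)*(a + 3)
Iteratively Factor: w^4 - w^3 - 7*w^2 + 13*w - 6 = (w + 3)*(w^3 - 4*w^2 + 5*w - 2) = (w - 1)*(w + 3)*(w^2 - 3*w + 2) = (w - 2)*(w - 1)*(w + 3)*(w - 1)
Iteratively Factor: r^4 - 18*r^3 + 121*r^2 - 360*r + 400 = (r - 5)*(r^3 - 13*r^2 + 56*r - 80) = (r - 5)^2*(r^2 - 8*r + 16) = (r - 5)^2*(r - 4)*(r - 4)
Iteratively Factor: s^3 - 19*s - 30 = (s - 5)*(s^2 + 5*s + 6) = (s - 5)*(s + 2)*(s + 3)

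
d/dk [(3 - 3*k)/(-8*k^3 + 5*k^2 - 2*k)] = 3*(-16*k^3 + 29*k^2 - 10*k + 2)/(k^2*(64*k^4 - 80*k^3 + 57*k^2 - 20*k + 4))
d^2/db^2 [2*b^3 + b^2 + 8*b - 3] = 12*b + 2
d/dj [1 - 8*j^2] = -16*j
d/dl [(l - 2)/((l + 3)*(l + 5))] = (-l^2 + 4*l + 31)/(l^4 + 16*l^3 + 94*l^2 + 240*l + 225)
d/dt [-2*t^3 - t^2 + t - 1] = -6*t^2 - 2*t + 1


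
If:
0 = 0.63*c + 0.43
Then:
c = -0.68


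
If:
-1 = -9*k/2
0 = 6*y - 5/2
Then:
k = 2/9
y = 5/12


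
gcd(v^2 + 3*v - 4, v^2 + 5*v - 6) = v - 1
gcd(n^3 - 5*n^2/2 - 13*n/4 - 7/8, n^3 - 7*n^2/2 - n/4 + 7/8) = n^2 - 3*n - 7/4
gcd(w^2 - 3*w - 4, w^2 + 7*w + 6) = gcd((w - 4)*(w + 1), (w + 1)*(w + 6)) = w + 1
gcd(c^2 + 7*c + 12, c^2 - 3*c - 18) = c + 3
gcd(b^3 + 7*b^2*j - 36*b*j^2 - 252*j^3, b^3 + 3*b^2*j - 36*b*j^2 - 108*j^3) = b^2 - 36*j^2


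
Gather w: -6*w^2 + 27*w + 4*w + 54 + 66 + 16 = -6*w^2 + 31*w + 136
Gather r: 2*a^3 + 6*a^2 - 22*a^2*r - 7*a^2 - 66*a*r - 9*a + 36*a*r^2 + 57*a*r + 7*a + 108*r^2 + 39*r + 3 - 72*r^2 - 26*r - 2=2*a^3 - a^2 - 2*a + r^2*(36*a + 36) + r*(-22*a^2 - 9*a + 13) + 1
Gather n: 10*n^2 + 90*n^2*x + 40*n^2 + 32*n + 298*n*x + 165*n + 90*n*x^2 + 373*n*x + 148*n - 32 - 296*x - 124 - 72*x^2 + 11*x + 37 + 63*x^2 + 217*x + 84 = n^2*(90*x + 50) + n*(90*x^2 + 671*x + 345) - 9*x^2 - 68*x - 35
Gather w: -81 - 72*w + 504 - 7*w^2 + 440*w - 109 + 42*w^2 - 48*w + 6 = 35*w^2 + 320*w + 320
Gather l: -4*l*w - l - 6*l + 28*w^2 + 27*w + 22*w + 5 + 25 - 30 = l*(-4*w - 7) + 28*w^2 + 49*w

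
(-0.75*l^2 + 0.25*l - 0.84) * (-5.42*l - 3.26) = 4.065*l^3 + 1.09*l^2 + 3.7378*l + 2.7384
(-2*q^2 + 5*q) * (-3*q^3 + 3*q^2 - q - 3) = 6*q^5 - 21*q^4 + 17*q^3 + q^2 - 15*q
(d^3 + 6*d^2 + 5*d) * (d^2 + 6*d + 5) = d^5 + 12*d^4 + 46*d^3 + 60*d^2 + 25*d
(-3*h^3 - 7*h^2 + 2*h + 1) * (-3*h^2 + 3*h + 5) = 9*h^5 + 12*h^4 - 42*h^3 - 32*h^2 + 13*h + 5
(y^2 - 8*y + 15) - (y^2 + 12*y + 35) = -20*y - 20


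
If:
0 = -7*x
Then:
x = 0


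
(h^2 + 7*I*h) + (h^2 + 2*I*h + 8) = 2*h^2 + 9*I*h + 8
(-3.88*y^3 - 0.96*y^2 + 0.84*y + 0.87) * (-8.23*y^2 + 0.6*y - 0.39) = 31.9324*y^5 + 5.5728*y^4 - 5.976*y^3 - 6.2817*y^2 + 0.1944*y - 0.3393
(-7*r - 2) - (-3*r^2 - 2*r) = 3*r^2 - 5*r - 2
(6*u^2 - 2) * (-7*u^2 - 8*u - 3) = -42*u^4 - 48*u^3 - 4*u^2 + 16*u + 6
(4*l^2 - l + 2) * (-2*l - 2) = -8*l^3 - 6*l^2 - 2*l - 4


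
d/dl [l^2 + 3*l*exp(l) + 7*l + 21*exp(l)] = 3*l*exp(l) + 2*l + 24*exp(l) + 7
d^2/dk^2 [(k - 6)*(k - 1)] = 2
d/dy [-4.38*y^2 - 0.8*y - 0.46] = -8.76*y - 0.8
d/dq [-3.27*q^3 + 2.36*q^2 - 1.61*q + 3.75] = -9.81*q^2 + 4.72*q - 1.61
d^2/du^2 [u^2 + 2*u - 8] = 2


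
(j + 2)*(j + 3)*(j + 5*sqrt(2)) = j^3 + 5*j^2 + 5*sqrt(2)*j^2 + 6*j + 25*sqrt(2)*j + 30*sqrt(2)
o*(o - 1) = o^2 - o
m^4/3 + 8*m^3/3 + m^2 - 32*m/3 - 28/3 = (m/3 + 1/3)*(m - 2)*(m + 2)*(m + 7)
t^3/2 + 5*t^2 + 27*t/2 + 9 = (t/2 + 1/2)*(t + 3)*(t + 6)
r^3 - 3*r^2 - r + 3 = (r - 3)*(r - 1)*(r + 1)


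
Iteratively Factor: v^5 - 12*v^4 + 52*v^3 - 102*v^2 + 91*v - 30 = (v - 1)*(v^4 - 11*v^3 + 41*v^2 - 61*v + 30) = (v - 1)^2*(v^3 - 10*v^2 + 31*v - 30) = (v - 5)*(v - 1)^2*(v^2 - 5*v + 6) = (v - 5)*(v - 2)*(v - 1)^2*(v - 3)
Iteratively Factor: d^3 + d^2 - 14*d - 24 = (d - 4)*(d^2 + 5*d + 6) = (d - 4)*(d + 2)*(d + 3)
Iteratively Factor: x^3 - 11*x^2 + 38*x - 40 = (x - 2)*(x^2 - 9*x + 20) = (x - 5)*(x - 2)*(x - 4)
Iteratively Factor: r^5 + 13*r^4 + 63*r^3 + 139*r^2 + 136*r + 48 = (r + 4)*(r^4 + 9*r^3 + 27*r^2 + 31*r + 12) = (r + 4)^2*(r^3 + 5*r^2 + 7*r + 3) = (r + 1)*(r + 4)^2*(r^2 + 4*r + 3) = (r + 1)*(r + 3)*(r + 4)^2*(r + 1)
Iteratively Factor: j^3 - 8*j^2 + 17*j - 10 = (j - 1)*(j^2 - 7*j + 10) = (j - 2)*(j - 1)*(j - 5)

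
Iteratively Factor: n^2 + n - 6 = (n + 3)*(n - 2)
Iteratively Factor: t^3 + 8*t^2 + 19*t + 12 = (t + 3)*(t^2 + 5*t + 4) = (t + 1)*(t + 3)*(t + 4)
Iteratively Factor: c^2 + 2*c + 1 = (c + 1)*(c + 1)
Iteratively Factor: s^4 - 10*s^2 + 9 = (s + 3)*(s^3 - 3*s^2 - s + 3) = (s - 1)*(s + 3)*(s^2 - 2*s - 3) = (s - 1)*(s + 1)*(s + 3)*(s - 3)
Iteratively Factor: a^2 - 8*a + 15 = (a - 5)*(a - 3)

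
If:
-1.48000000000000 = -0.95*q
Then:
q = 1.56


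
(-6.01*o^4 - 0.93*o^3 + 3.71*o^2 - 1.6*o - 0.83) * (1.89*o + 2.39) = -11.3589*o^5 - 16.1216*o^4 + 4.7892*o^3 + 5.8429*o^2 - 5.3927*o - 1.9837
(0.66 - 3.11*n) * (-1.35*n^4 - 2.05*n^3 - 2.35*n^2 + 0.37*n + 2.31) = 4.1985*n^5 + 5.4845*n^4 + 5.9555*n^3 - 2.7017*n^2 - 6.9399*n + 1.5246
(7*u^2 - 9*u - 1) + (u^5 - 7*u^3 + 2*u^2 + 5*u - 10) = u^5 - 7*u^3 + 9*u^2 - 4*u - 11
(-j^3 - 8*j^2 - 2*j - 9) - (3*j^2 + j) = -j^3 - 11*j^2 - 3*j - 9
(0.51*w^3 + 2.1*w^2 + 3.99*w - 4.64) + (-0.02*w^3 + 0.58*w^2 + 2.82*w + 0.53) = 0.49*w^3 + 2.68*w^2 + 6.81*w - 4.11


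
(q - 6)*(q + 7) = q^2 + q - 42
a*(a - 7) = a^2 - 7*a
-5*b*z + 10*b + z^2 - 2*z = (-5*b + z)*(z - 2)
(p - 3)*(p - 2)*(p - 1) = p^3 - 6*p^2 + 11*p - 6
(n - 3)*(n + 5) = n^2 + 2*n - 15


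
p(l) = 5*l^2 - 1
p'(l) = 10*l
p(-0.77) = 1.96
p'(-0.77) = -7.70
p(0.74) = 1.74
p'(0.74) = 7.40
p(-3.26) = 52.14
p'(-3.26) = -32.60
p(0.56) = 0.57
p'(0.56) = 5.60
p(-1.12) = 5.27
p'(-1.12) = -11.20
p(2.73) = 36.26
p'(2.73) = 27.30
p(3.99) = 78.60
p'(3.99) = 39.90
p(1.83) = 15.74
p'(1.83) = 18.30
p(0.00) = -1.00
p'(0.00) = 0.00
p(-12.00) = 719.00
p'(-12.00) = -120.00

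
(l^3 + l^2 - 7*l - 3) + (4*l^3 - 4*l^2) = 5*l^3 - 3*l^2 - 7*l - 3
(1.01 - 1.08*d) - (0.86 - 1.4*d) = 0.32*d + 0.15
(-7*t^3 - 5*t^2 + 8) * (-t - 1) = 7*t^4 + 12*t^3 + 5*t^2 - 8*t - 8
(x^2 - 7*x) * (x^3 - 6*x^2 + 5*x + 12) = x^5 - 13*x^4 + 47*x^3 - 23*x^2 - 84*x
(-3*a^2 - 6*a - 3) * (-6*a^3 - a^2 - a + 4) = 18*a^5 + 39*a^4 + 27*a^3 - 3*a^2 - 21*a - 12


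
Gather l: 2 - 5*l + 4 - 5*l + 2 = 8 - 10*l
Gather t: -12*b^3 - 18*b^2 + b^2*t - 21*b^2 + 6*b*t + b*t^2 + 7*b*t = -12*b^3 - 39*b^2 + b*t^2 + t*(b^2 + 13*b)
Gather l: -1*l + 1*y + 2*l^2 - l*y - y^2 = 2*l^2 + l*(-y - 1) - y^2 + y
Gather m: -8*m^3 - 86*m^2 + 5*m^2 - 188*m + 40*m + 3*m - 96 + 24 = -8*m^3 - 81*m^2 - 145*m - 72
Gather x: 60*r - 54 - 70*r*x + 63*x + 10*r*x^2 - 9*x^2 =60*r + x^2*(10*r - 9) + x*(63 - 70*r) - 54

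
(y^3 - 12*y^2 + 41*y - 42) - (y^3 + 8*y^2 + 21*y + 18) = -20*y^2 + 20*y - 60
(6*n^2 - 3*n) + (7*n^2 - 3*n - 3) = 13*n^2 - 6*n - 3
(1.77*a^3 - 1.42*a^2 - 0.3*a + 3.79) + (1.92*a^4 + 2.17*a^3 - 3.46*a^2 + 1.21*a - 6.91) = 1.92*a^4 + 3.94*a^3 - 4.88*a^2 + 0.91*a - 3.12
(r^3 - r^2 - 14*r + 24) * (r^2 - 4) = r^5 - r^4 - 18*r^3 + 28*r^2 + 56*r - 96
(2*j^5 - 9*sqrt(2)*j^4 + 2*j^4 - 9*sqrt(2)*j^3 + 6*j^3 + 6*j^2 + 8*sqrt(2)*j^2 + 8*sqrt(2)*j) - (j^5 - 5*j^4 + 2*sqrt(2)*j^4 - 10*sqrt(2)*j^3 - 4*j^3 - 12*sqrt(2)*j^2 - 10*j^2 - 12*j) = j^5 - 11*sqrt(2)*j^4 + 7*j^4 + sqrt(2)*j^3 + 10*j^3 + 16*j^2 + 20*sqrt(2)*j^2 + 8*sqrt(2)*j + 12*j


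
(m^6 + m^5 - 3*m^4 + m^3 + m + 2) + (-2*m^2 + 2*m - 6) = m^6 + m^5 - 3*m^4 + m^3 - 2*m^2 + 3*m - 4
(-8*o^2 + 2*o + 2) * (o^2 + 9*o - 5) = -8*o^4 - 70*o^3 + 60*o^2 + 8*o - 10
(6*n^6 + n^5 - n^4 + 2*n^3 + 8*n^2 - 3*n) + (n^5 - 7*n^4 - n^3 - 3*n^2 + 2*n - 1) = 6*n^6 + 2*n^5 - 8*n^4 + n^3 + 5*n^2 - n - 1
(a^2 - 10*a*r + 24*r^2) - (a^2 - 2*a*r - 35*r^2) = -8*a*r + 59*r^2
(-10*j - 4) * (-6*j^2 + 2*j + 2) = 60*j^3 + 4*j^2 - 28*j - 8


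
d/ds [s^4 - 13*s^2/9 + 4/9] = 4*s^3 - 26*s/9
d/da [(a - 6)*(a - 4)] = 2*a - 10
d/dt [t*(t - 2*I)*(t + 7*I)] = 3*t^2 + 10*I*t + 14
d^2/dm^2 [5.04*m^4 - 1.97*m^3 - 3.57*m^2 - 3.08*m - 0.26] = 60.48*m^2 - 11.82*m - 7.14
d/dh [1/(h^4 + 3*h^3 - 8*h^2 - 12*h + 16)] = (-4*h^3 - 9*h^2 + 16*h + 12)/(h^4 + 3*h^3 - 8*h^2 - 12*h + 16)^2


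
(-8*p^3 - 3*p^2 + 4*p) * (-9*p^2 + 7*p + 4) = 72*p^5 - 29*p^4 - 89*p^3 + 16*p^2 + 16*p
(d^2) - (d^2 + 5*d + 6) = -5*d - 6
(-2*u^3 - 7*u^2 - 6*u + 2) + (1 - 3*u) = -2*u^3 - 7*u^2 - 9*u + 3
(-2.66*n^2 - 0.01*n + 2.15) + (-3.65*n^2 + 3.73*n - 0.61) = -6.31*n^2 + 3.72*n + 1.54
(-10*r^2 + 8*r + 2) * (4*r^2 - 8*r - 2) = -40*r^4 + 112*r^3 - 36*r^2 - 32*r - 4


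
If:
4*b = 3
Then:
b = 3/4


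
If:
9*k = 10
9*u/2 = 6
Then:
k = 10/9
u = 4/3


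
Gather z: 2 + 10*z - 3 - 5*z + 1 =5*z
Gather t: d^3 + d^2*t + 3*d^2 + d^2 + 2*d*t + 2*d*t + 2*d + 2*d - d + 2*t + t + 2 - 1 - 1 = d^3 + 4*d^2 + 3*d + t*(d^2 + 4*d + 3)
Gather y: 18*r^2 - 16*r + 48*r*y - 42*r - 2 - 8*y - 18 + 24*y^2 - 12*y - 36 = 18*r^2 - 58*r + 24*y^2 + y*(48*r - 20) - 56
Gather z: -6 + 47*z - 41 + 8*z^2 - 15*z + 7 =8*z^2 + 32*z - 40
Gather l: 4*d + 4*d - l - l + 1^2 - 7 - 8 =8*d - 2*l - 14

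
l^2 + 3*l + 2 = (l + 1)*(l + 2)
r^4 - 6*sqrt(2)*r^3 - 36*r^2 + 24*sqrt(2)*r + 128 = (r - 2)*(r + 2)*(r - 8*sqrt(2))*(r + 2*sqrt(2))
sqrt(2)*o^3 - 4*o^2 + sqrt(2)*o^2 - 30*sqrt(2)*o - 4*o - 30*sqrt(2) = (o - 5*sqrt(2))*(o + 3*sqrt(2))*(sqrt(2)*o + sqrt(2))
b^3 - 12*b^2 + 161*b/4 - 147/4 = (b - 7)*(b - 7/2)*(b - 3/2)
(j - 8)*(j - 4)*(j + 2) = j^3 - 10*j^2 + 8*j + 64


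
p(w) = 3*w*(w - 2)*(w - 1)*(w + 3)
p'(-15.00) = -39852.00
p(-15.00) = 146880.00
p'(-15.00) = -39852.00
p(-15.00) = 146880.00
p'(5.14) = 1431.68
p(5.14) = 1631.69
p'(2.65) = 130.02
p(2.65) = 48.17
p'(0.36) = 3.44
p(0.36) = 3.81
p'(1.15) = -12.05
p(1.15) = -1.83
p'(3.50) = 385.50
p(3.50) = 255.94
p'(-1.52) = 39.70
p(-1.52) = -59.86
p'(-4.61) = -964.05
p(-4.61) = 825.68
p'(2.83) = 171.12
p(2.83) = 75.18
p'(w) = 3*w*(w - 2)*(w - 1) + 3*w*(w - 2)*(w + 3) + 3*w*(w - 1)*(w + 3) + 3*(w - 2)*(w - 1)*(w + 3) = 12*w^3 - 42*w + 18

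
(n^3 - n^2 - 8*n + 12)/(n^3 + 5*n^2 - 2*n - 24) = (n - 2)/(n + 4)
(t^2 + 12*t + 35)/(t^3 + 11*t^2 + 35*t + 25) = (t + 7)/(t^2 + 6*t + 5)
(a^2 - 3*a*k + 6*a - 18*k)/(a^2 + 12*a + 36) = (a - 3*k)/(a + 6)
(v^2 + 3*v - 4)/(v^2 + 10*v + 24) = (v - 1)/(v + 6)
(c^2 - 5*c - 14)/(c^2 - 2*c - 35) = (c + 2)/(c + 5)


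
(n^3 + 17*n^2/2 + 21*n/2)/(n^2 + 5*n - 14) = n*(2*n + 3)/(2*(n - 2))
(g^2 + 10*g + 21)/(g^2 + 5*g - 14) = (g + 3)/(g - 2)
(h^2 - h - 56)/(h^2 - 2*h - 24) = (-h^2 + h + 56)/(-h^2 + 2*h + 24)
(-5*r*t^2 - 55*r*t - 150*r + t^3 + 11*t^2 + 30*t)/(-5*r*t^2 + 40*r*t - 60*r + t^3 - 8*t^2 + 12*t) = (t^2 + 11*t + 30)/(t^2 - 8*t + 12)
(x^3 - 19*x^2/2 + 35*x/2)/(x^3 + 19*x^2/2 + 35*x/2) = (2*x^2 - 19*x + 35)/(2*x^2 + 19*x + 35)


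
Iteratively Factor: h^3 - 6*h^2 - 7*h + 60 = (h + 3)*(h^2 - 9*h + 20) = (h - 4)*(h + 3)*(h - 5)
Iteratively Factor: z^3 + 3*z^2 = (z)*(z^2 + 3*z) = z*(z + 3)*(z)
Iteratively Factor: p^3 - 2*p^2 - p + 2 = (p - 1)*(p^2 - p - 2) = (p - 1)*(p + 1)*(p - 2)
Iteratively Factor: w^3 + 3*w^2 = (w + 3)*(w^2) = w*(w + 3)*(w)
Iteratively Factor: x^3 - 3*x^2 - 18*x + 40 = (x - 2)*(x^2 - x - 20) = (x - 5)*(x - 2)*(x + 4)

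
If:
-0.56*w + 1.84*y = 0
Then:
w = 3.28571428571429*y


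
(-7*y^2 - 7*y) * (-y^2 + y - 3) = 7*y^4 + 14*y^2 + 21*y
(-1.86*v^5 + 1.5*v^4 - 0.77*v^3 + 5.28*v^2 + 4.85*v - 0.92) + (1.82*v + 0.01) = -1.86*v^5 + 1.5*v^4 - 0.77*v^3 + 5.28*v^2 + 6.67*v - 0.91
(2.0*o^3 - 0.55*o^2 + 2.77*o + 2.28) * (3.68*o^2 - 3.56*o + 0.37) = 7.36*o^5 - 9.144*o^4 + 12.8916*o^3 - 1.6743*o^2 - 7.0919*o + 0.8436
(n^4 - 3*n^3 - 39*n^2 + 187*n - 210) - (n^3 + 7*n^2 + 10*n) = n^4 - 4*n^3 - 46*n^2 + 177*n - 210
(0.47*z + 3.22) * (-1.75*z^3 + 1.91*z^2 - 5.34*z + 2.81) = -0.8225*z^4 - 4.7373*z^3 + 3.6404*z^2 - 15.8741*z + 9.0482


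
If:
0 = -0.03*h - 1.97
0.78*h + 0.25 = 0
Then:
No Solution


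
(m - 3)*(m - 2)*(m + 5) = m^3 - 19*m + 30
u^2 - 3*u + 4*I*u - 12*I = (u - 3)*(u + 4*I)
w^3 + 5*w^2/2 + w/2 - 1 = (w - 1/2)*(w + 1)*(w + 2)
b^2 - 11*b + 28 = (b - 7)*(b - 4)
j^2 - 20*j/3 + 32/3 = (j - 4)*(j - 8/3)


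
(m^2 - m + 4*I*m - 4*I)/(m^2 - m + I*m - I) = (m + 4*I)/(m + I)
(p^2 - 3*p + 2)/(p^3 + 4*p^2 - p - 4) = (p - 2)/(p^2 + 5*p + 4)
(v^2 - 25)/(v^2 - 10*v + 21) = (v^2 - 25)/(v^2 - 10*v + 21)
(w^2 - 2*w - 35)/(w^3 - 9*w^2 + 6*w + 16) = (w^2 - 2*w - 35)/(w^3 - 9*w^2 + 6*w + 16)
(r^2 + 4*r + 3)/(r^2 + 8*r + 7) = (r + 3)/(r + 7)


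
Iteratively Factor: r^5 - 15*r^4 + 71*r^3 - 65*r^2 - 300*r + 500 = (r + 2)*(r^4 - 17*r^3 + 105*r^2 - 275*r + 250) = (r - 5)*(r + 2)*(r^3 - 12*r^2 + 45*r - 50) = (r - 5)*(r - 2)*(r + 2)*(r^2 - 10*r + 25) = (r - 5)^2*(r - 2)*(r + 2)*(r - 5)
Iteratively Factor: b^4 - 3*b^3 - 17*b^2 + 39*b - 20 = (b + 4)*(b^3 - 7*b^2 + 11*b - 5) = (b - 1)*(b + 4)*(b^2 - 6*b + 5) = (b - 1)^2*(b + 4)*(b - 5)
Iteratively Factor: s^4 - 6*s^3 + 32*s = (s)*(s^3 - 6*s^2 + 32) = s*(s + 2)*(s^2 - 8*s + 16) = s*(s - 4)*(s + 2)*(s - 4)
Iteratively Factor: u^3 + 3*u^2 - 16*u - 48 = (u - 4)*(u^2 + 7*u + 12) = (u - 4)*(u + 4)*(u + 3)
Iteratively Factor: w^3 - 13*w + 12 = (w - 1)*(w^2 + w - 12) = (w - 3)*(w - 1)*(w + 4)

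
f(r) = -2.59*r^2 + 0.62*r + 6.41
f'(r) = 0.62 - 5.18*r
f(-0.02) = 6.40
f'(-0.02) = 0.72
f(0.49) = 6.09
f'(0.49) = -1.92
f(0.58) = 5.90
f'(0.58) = -2.38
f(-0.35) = 5.88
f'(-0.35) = 2.43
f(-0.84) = 4.06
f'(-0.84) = 4.97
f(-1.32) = 1.08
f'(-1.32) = 7.46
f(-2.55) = -12.01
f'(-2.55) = 13.83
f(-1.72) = -2.32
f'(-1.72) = 9.53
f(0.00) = 6.41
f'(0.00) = 0.62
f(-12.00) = -373.99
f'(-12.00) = 62.78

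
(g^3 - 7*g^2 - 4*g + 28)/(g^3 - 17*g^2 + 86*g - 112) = (g + 2)/(g - 8)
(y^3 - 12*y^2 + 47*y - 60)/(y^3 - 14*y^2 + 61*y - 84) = (y - 5)/(y - 7)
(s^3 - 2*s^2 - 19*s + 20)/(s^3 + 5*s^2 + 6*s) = (s^3 - 2*s^2 - 19*s + 20)/(s*(s^2 + 5*s + 6))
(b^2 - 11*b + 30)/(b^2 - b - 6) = (-b^2 + 11*b - 30)/(-b^2 + b + 6)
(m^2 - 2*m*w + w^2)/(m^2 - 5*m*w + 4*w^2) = (-m + w)/(-m + 4*w)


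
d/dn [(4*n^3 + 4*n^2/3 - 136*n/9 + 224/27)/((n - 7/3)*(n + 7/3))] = 4*(9*n^2 - 42*n + 34)/(9*n^2 - 42*n + 49)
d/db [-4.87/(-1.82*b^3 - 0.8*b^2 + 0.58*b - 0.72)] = (-26.5902*b^2 - 7.792*b + 2.8246)/(1.82*b^3 + 0.8*b^2 - 0.58*b + 0.72)^2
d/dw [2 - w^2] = -2*w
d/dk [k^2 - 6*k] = 2*k - 6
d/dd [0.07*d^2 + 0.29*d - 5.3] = 0.14*d + 0.29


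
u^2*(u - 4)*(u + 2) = u^4 - 2*u^3 - 8*u^2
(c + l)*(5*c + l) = 5*c^2 + 6*c*l + l^2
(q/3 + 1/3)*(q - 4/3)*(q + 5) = q^3/3 + 14*q^2/9 - q - 20/9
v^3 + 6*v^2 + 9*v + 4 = (v + 1)^2*(v + 4)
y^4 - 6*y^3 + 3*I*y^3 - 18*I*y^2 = y^2*(y - 6)*(y + 3*I)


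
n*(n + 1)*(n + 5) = n^3 + 6*n^2 + 5*n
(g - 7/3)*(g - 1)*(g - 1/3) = g^3 - 11*g^2/3 + 31*g/9 - 7/9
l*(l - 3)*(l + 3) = l^3 - 9*l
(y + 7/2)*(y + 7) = y^2 + 21*y/2 + 49/2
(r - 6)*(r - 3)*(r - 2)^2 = r^4 - 13*r^3 + 58*r^2 - 108*r + 72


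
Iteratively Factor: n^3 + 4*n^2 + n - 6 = (n - 1)*(n^2 + 5*n + 6) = (n - 1)*(n + 2)*(n + 3)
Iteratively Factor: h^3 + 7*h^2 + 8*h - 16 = (h + 4)*(h^2 + 3*h - 4) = (h - 1)*(h + 4)*(h + 4)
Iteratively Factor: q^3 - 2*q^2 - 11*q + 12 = (q - 1)*(q^2 - q - 12) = (q - 4)*(q - 1)*(q + 3)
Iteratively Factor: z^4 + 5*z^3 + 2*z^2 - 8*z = (z + 4)*(z^3 + z^2 - 2*z) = (z + 2)*(z + 4)*(z^2 - z) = (z - 1)*(z + 2)*(z + 4)*(z)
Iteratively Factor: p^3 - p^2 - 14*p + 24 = (p - 2)*(p^2 + p - 12) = (p - 2)*(p + 4)*(p - 3)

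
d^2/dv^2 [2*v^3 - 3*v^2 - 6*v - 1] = 12*v - 6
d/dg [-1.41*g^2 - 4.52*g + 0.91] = -2.82*g - 4.52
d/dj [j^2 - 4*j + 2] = 2*j - 4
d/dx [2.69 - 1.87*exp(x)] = -1.87*exp(x)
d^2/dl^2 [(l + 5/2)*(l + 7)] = 2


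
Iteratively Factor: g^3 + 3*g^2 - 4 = (g + 2)*(g^2 + g - 2) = (g - 1)*(g + 2)*(g + 2)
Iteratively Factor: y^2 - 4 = (y - 2)*(y + 2)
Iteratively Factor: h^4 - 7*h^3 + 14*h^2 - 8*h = (h - 1)*(h^3 - 6*h^2 + 8*h) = (h - 2)*(h - 1)*(h^2 - 4*h) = (h - 4)*(h - 2)*(h - 1)*(h)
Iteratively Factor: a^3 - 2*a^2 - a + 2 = (a + 1)*(a^2 - 3*a + 2) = (a - 2)*(a + 1)*(a - 1)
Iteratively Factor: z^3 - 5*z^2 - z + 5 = (z - 1)*(z^2 - 4*z - 5) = (z - 1)*(z + 1)*(z - 5)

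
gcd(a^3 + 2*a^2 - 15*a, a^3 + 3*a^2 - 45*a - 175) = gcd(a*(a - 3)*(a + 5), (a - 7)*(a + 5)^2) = a + 5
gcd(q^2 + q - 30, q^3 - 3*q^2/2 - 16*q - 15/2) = q - 5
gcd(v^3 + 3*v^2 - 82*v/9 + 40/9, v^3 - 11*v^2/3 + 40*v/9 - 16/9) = v - 4/3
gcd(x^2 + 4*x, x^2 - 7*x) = x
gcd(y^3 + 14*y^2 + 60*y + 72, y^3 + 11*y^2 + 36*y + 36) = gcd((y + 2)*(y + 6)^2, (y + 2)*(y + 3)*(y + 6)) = y^2 + 8*y + 12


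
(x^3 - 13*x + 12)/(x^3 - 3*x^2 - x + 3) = (x + 4)/(x + 1)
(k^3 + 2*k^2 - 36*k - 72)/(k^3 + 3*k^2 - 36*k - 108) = (k + 2)/(k + 3)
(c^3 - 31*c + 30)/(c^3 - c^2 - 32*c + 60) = (c - 1)/(c - 2)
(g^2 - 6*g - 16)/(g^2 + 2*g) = (g - 8)/g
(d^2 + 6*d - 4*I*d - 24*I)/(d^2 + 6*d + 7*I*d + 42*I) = (d - 4*I)/(d + 7*I)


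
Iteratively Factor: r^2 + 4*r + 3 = (r + 1)*(r + 3)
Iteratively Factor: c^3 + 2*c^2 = (c)*(c^2 + 2*c) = c*(c + 2)*(c)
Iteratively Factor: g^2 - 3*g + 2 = (g - 1)*(g - 2)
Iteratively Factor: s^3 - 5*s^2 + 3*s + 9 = (s - 3)*(s^2 - 2*s - 3) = (s - 3)^2*(s + 1)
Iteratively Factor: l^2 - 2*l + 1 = (l - 1)*(l - 1)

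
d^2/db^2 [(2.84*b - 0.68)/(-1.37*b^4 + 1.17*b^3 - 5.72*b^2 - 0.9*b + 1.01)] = (-63.964752*b^7 + 98.361616*b^6 - 189.557472*b^5 + 242.136576*b^4 - 339.875264*b^3 + 180.75816*b^2 - 82.260984*b + 3.795472)/(2.571353*b^12 - 6.587919*b^11 + 37.833783*b^10 - 51.545511*b^9 + 143.620281*b^8 - 59.11542*b^7 + 102.703037*b^6 + 118.580544*b^5 - 74.663361*b^4 - 34.048431*b^3 + 15.050616*b^2 + 2.75427*b - 1.030301)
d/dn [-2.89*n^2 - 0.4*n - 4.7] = -5.78*n - 0.4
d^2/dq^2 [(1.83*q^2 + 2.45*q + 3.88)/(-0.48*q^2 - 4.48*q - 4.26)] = (6.74150399999999*q^3 + 17.0881919999999*q^2 - 20.002752*q - 112.783352)/(0.110592*q^6 + 3.096576*q^5 + 31.845888*q^4 + 144.879616*q^3 + 282.632256*q^2 + 243.903744*q + 77.308776)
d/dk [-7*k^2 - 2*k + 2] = -14*k - 2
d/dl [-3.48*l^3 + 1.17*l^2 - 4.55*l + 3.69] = -10.44*l^2 + 2.34*l - 4.55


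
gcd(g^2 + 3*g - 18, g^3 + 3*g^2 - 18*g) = g^2 + 3*g - 18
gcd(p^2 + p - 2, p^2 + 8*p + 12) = p + 2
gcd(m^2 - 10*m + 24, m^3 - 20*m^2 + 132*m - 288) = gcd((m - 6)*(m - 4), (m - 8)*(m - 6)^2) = m - 6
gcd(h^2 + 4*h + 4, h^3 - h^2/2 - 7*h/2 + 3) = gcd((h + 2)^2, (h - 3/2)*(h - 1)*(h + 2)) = h + 2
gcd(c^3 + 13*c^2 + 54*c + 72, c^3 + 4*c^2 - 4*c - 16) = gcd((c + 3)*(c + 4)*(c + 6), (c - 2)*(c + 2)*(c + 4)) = c + 4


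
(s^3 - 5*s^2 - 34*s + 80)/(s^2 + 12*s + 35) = (s^2 - 10*s + 16)/(s + 7)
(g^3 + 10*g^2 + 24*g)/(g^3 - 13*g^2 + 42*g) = (g^2 + 10*g + 24)/(g^2 - 13*g + 42)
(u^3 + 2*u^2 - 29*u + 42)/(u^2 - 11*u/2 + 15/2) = 2*(u^2 + 5*u - 14)/(2*u - 5)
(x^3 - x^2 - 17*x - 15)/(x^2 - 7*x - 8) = (x^2 - 2*x - 15)/(x - 8)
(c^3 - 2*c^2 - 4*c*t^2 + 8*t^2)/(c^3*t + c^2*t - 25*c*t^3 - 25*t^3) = (c^3 - 2*c^2 - 4*c*t^2 + 8*t^2)/(t*(c^3 + c^2 - 25*c*t^2 - 25*t^2))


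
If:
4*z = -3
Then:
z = -3/4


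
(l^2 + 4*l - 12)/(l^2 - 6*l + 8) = (l + 6)/(l - 4)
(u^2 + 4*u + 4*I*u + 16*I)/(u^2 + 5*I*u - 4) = (u + 4)/(u + I)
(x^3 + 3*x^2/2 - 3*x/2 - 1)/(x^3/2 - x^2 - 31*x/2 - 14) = (-2*x^3 - 3*x^2 + 3*x + 2)/(-x^3 + 2*x^2 + 31*x + 28)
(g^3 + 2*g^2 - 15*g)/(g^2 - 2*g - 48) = g*(-g^2 - 2*g + 15)/(-g^2 + 2*g + 48)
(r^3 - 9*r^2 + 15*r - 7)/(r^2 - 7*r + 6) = (r^2 - 8*r + 7)/(r - 6)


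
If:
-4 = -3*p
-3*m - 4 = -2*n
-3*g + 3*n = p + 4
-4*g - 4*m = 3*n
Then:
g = -128/261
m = -124/261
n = 112/87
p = 4/3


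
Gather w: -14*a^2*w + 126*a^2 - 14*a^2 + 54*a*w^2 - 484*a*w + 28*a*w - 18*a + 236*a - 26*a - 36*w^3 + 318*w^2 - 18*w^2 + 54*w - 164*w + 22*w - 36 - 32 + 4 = 112*a^2 + 192*a - 36*w^3 + w^2*(54*a + 300) + w*(-14*a^2 - 456*a - 88) - 64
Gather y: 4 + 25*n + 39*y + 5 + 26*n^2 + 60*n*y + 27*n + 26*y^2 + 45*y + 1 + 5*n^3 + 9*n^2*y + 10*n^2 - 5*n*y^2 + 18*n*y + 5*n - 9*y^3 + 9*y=5*n^3 + 36*n^2 + 57*n - 9*y^3 + y^2*(26 - 5*n) + y*(9*n^2 + 78*n + 93) + 10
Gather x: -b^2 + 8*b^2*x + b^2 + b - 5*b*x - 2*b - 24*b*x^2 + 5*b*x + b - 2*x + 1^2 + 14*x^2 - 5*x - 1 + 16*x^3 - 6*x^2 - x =16*x^3 + x^2*(8 - 24*b) + x*(8*b^2 - 8)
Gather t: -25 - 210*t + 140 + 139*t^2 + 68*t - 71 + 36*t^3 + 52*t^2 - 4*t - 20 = 36*t^3 + 191*t^2 - 146*t + 24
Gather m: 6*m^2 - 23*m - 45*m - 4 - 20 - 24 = 6*m^2 - 68*m - 48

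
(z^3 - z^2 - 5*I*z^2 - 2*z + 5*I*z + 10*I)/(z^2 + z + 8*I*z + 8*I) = (z^2 - z*(2 + 5*I) + 10*I)/(z + 8*I)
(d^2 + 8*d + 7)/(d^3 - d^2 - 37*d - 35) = (d + 7)/(d^2 - 2*d - 35)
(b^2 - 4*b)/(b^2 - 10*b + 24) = b/(b - 6)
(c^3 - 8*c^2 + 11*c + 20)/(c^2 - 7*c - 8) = (c^2 - 9*c + 20)/(c - 8)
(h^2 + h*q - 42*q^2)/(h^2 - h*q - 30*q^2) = (h + 7*q)/(h + 5*q)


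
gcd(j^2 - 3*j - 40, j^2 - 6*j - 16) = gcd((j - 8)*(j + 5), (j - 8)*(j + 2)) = j - 8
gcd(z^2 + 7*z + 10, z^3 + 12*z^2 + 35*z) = z + 5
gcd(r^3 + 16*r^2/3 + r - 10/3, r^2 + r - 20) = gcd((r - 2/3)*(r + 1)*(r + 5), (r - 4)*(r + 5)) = r + 5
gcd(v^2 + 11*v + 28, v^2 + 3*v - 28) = v + 7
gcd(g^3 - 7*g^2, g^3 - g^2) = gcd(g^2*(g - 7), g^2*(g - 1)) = g^2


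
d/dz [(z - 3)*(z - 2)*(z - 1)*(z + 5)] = 4*z^3 - 3*z^2 - 38*z + 49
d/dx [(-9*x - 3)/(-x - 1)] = 6/(x + 1)^2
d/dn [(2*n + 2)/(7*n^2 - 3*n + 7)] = 2*(-7*n^2 - 14*n + 10)/(49*n^4 - 42*n^3 + 107*n^2 - 42*n + 49)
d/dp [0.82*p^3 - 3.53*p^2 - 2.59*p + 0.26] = 2.46*p^2 - 7.06*p - 2.59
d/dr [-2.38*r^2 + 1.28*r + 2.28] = 1.28 - 4.76*r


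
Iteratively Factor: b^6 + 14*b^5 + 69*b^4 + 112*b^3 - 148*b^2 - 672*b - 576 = (b - 2)*(b^5 + 16*b^4 + 101*b^3 + 314*b^2 + 480*b + 288) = (b - 2)*(b + 3)*(b^4 + 13*b^3 + 62*b^2 + 128*b + 96) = (b - 2)*(b + 3)*(b + 4)*(b^3 + 9*b^2 + 26*b + 24) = (b - 2)*(b + 3)*(b + 4)^2*(b^2 + 5*b + 6) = (b - 2)*(b + 2)*(b + 3)*(b + 4)^2*(b + 3)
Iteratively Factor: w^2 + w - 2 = (w - 1)*(w + 2)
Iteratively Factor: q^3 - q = (q)*(q^2 - 1) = q*(q - 1)*(q + 1)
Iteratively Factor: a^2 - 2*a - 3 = (a + 1)*(a - 3)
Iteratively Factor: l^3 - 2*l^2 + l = (l)*(l^2 - 2*l + 1) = l*(l - 1)*(l - 1)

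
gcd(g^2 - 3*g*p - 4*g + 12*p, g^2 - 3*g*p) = -g + 3*p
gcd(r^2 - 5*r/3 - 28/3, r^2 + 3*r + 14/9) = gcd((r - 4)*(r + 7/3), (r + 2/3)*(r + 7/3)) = r + 7/3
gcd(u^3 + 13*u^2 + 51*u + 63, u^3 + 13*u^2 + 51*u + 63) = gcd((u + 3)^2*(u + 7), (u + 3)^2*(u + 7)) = u^3 + 13*u^2 + 51*u + 63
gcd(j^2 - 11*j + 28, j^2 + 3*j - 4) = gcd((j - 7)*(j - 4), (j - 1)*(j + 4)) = 1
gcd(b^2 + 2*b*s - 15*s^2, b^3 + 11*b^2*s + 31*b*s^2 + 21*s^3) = 1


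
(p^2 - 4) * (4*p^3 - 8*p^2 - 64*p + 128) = 4*p^5 - 8*p^4 - 80*p^3 + 160*p^2 + 256*p - 512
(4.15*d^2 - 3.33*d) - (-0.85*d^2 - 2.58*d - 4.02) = 5.0*d^2 - 0.75*d + 4.02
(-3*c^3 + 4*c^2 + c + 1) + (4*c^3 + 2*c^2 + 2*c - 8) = c^3 + 6*c^2 + 3*c - 7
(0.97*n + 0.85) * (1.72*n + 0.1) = 1.6684*n^2 + 1.559*n + 0.085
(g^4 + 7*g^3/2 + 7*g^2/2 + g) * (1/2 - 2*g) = -2*g^5 - 13*g^4/2 - 21*g^3/4 - g^2/4 + g/2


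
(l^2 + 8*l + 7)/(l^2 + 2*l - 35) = (l + 1)/(l - 5)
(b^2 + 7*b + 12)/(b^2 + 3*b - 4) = (b + 3)/(b - 1)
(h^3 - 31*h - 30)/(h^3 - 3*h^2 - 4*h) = (h^2 - h - 30)/(h*(h - 4))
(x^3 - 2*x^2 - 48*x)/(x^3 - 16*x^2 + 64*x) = (x + 6)/(x - 8)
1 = 1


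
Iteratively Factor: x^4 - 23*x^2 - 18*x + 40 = (x + 2)*(x^3 - 2*x^2 - 19*x + 20) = (x + 2)*(x + 4)*(x^2 - 6*x + 5) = (x - 1)*(x + 2)*(x + 4)*(x - 5)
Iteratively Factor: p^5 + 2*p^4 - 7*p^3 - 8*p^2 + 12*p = (p + 3)*(p^4 - p^3 - 4*p^2 + 4*p) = (p + 2)*(p + 3)*(p^3 - 3*p^2 + 2*p) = p*(p + 2)*(p + 3)*(p^2 - 3*p + 2) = p*(p - 1)*(p + 2)*(p + 3)*(p - 2)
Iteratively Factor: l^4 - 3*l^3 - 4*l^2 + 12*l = (l)*(l^3 - 3*l^2 - 4*l + 12) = l*(l + 2)*(l^2 - 5*l + 6) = l*(l - 2)*(l + 2)*(l - 3)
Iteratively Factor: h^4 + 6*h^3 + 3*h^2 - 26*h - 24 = (h + 1)*(h^3 + 5*h^2 - 2*h - 24) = (h - 2)*(h + 1)*(h^2 + 7*h + 12) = (h - 2)*(h + 1)*(h + 4)*(h + 3)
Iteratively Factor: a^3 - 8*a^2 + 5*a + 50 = (a - 5)*(a^2 - 3*a - 10) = (a - 5)*(a + 2)*(a - 5)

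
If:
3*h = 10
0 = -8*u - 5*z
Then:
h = 10/3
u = -5*z/8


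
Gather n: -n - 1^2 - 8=-n - 9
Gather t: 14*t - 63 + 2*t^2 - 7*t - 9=2*t^2 + 7*t - 72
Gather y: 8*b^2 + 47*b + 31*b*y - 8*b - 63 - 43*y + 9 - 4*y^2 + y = 8*b^2 + 39*b - 4*y^2 + y*(31*b - 42) - 54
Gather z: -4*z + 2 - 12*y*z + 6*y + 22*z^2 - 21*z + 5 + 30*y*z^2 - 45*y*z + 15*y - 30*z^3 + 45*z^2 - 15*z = 21*y - 30*z^3 + z^2*(30*y + 67) + z*(-57*y - 40) + 7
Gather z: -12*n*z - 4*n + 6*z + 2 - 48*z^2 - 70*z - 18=-4*n - 48*z^2 + z*(-12*n - 64) - 16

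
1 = 1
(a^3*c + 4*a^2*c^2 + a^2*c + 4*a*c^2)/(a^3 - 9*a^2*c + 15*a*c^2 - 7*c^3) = a*c*(a^2 + 4*a*c + a + 4*c)/(a^3 - 9*a^2*c + 15*a*c^2 - 7*c^3)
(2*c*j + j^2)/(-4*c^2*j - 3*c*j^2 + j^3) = (-2*c - j)/(4*c^2 + 3*c*j - j^2)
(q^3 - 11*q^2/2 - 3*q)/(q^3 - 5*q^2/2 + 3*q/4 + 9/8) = 4*q*(q - 6)/(4*q^2 - 12*q + 9)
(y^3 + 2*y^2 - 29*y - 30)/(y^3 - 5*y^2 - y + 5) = (y + 6)/(y - 1)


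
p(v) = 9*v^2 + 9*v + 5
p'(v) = 18*v + 9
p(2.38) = 77.40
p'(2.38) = 51.84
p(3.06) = 116.81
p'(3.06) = 64.08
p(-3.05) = 61.27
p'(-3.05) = -45.90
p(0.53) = 12.30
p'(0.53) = 18.54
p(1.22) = 29.38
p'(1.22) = 30.96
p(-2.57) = 41.31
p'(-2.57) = -37.26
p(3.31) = 133.39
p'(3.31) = 68.58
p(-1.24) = 7.68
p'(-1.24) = -13.32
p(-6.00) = 275.00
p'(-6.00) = -99.00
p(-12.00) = 1193.00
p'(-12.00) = -207.00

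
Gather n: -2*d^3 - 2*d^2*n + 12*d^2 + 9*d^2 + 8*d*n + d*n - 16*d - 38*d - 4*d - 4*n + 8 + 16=-2*d^3 + 21*d^2 - 58*d + n*(-2*d^2 + 9*d - 4) + 24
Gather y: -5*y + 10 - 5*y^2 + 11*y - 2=-5*y^2 + 6*y + 8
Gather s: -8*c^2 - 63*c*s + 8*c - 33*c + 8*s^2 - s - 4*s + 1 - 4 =-8*c^2 - 25*c + 8*s^2 + s*(-63*c - 5) - 3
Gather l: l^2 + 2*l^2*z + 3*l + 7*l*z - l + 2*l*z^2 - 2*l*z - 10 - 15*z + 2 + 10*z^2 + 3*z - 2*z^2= l^2*(2*z + 1) + l*(2*z^2 + 5*z + 2) + 8*z^2 - 12*z - 8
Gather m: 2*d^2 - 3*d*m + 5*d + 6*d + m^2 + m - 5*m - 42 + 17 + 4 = 2*d^2 + 11*d + m^2 + m*(-3*d - 4) - 21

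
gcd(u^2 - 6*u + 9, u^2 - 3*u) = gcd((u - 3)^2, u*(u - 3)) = u - 3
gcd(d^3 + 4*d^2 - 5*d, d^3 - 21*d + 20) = d^2 + 4*d - 5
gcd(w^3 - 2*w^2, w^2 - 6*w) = w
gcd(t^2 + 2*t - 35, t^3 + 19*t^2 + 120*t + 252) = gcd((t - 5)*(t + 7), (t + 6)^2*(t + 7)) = t + 7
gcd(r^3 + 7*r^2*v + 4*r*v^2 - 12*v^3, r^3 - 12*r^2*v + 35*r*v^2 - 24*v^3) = r - v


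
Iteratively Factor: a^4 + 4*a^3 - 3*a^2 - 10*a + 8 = (a + 2)*(a^3 + 2*a^2 - 7*a + 4) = (a - 1)*(a + 2)*(a^2 + 3*a - 4) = (a - 1)*(a + 2)*(a + 4)*(a - 1)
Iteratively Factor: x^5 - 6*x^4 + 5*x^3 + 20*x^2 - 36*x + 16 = (x - 1)*(x^4 - 5*x^3 + 20*x - 16) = (x - 4)*(x - 1)*(x^3 - x^2 - 4*x + 4) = (x - 4)*(x - 1)*(x + 2)*(x^2 - 3*x + 2) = (x - 4)*(x - 1)^2*(x + 2)*(x - 2)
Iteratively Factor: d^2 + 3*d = (d)*(d + 3)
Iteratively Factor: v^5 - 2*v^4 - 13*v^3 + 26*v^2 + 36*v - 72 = (v - 3)*(v^4 + v^3 - 10*v^2 - 4*v + 24) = (v - 3)*(v - 2)*(v^3 + 3*v^2 - 4*v - 12) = (v - 3)*(v - 2)^2*(v^2 + 5*v + 6) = (v - 3)*(v - 2)^2*(v + 2)*(v + 3)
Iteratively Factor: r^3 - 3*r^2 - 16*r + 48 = (r - 4)*(r^2 + r - 12) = (r - 4)*(r - 3)*(r + 4)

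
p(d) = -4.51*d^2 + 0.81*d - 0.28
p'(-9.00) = 81.99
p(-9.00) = -372.88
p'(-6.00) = 54.93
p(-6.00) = -167.50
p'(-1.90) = 17.95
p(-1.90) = -18.10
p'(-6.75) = 61.70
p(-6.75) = -211.23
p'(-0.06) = 1.35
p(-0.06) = -0.34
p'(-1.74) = 16.50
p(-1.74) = -15.34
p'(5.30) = -47.00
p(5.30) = -122.67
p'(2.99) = -26.16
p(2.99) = -38.18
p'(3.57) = -31.39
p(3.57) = -54.87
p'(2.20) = -19.03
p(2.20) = -20.33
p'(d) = 0.81 - 9.02*d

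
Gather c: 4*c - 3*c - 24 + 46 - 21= c + 1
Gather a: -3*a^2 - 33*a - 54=-3*a^2 - 33*a - 54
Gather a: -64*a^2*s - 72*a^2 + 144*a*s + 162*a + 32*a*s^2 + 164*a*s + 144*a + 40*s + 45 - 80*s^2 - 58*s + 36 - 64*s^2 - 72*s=a^2*(-64*s - 72) + a*(32*s^2 + 308*s + 306) - 144*s^2 - 90*s + 81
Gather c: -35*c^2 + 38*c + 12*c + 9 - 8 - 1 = -35*c^2 + 50*c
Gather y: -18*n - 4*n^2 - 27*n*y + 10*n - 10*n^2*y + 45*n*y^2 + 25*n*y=-4*n^2 + 45*n*y^2 - 8*n + y*(-10*n^2 - 2*n)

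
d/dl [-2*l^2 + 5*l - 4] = 5 - 4*l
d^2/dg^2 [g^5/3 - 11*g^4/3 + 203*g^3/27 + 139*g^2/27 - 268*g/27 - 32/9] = 20*g^3/3 - 44*g^2 + 406*g/9 + 278/27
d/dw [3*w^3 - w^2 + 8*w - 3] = 9*w^2 - 2*w + 8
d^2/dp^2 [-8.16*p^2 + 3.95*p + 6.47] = -16.3200000000000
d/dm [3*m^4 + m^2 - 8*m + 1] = 12*m^3 + 2*m - 8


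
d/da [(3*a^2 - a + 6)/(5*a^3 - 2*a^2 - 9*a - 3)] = (-15*a^4 + 10*a^3 - 119*a^2 + 6*a + 57)/(25*a^6 - 20*a^5 - 86*a^4 + 6*a^3 + 93*a^2 + 54*a + 9)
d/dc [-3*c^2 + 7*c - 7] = 7 - 6*c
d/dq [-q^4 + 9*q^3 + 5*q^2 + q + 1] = -4*q^3 + 27*q^2 + 10*q + 1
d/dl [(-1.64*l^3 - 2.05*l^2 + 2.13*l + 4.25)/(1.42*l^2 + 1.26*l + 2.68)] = (-2.3288*l^4 - 4.1328*l^3 - 18.7932*l^2 - 23.058*l + 0.3534)/(2.0164*l^4 + 3.5784*l^3 + 9.1988*l^2 + 6.7536*l + 7.1824)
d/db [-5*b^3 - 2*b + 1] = -15*b^2 - 2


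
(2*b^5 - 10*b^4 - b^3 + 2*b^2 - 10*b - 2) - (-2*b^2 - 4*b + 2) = 2*b^5 - 10*b^4 - b^3 + 4*b^2 - 6*b - 4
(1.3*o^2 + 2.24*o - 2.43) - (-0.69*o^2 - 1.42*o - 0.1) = 1.99*o^2 + 3.66*o - 2.33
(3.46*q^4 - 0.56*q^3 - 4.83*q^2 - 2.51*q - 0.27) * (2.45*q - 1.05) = 8.477*q^5 - 5.005*q^4 - 11.2455*q^3 - 1.078*q^2 + 1.974*q + 0.2835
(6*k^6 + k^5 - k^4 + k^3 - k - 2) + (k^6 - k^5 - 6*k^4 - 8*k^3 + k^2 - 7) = 7*k^6 - 7*k^4 - 7*k^3 + k^2 - k - 9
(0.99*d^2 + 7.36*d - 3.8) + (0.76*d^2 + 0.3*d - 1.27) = 1.75*d^2 + 7.66*d - 5.07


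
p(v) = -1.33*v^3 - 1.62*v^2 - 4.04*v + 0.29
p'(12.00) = -617.48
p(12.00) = -2579.71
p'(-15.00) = -853.19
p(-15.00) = 4185.14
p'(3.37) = -60.27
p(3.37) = -82.63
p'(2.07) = -27.84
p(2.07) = -26.81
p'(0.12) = -4.49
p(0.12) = -0.22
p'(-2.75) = -25.30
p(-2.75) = 26.81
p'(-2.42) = -19.57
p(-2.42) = 19.43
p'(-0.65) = -3.62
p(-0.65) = 2.60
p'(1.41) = -16.54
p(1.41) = -12.36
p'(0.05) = -4.21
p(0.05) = 0.08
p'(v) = -3.99*v^2 - 3.24*v - 4.04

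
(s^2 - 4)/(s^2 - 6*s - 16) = (s - 2)/(s - 8)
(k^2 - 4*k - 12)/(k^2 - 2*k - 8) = (k - 6)/(k - 4)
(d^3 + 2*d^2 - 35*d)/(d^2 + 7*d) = d - 5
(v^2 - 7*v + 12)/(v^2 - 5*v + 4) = (v - 3)/(v - 1)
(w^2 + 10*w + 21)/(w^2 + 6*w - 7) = (w + 3)/(w - 1)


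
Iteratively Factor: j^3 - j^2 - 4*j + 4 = (j - 1)*(j^2 - 4) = (j - 2)*(j - 1)*(j + 2)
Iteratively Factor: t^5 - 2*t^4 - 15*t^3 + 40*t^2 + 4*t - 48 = (t - 2)*(t^4 - 15*t^2 + 10*t + 24) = (t - 2)*(t + 1)*(t^3 - t^2 - 14*t + 24) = (t - 2)^2*(t + 1)*(t^2 + t - 12) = (t - 3)*(t - 2)^2*(t + 1)*(t + 4)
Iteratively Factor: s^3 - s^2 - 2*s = (s - 2)*(s^2 + s) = s*(s - 2)*(s + 1)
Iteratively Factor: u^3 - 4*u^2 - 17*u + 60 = (u + 4)*(u^2 - 8*u + 15) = (u - 3)*(u + 4)*(u - 5)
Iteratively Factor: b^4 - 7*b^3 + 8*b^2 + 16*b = (b - 4)*(b^3 - 3*b^2 - 4*b) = b*(b - 4)*(b^2 - 3*b - 4) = b*(b - 4)^2*(b + 1)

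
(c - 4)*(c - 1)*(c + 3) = c^3 - 2*c^2 - 11*c + 12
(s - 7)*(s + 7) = s^2 - 49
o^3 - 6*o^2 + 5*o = o*(o - 5)*(o - 1)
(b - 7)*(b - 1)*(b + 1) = b^3 - 7*b^2 - b + 7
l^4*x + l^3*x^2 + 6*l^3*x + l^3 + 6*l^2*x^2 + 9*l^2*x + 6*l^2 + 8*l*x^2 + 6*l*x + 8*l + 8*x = (l + 2)*(l + 4)*(l + x)*(l*x + 1)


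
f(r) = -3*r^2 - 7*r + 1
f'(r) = -6*r - 7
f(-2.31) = 1.16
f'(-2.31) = 6.86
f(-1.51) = 4.73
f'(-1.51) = 2.06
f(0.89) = -7.61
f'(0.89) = -12.34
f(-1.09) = 5.07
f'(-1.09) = -0.46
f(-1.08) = 5.06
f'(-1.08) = -0.52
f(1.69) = -19.40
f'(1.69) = -17.14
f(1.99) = -24.81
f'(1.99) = -18.94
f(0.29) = -1.28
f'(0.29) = -8.74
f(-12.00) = -347.00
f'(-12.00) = 65.00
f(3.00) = -47.00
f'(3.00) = -25.00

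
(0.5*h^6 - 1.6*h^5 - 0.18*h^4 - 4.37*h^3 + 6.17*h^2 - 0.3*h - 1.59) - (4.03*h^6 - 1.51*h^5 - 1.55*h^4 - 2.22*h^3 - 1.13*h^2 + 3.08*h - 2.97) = -3.53*h^6 - 0.0900000000000001*h^5 + 1.37*h^4 - 2.15*h^3 + 7.3*h^2 - 3.38*h + 1.38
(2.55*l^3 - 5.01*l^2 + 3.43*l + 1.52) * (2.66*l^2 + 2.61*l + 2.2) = 6.783*l^5 - 6.6711*l^4 + 1.6577*l^3 + 1.9735*l^2 + 11.5132*l + 3.344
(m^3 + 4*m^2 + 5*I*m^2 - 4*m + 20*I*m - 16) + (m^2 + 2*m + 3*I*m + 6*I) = m^3 + 5*m^2 + 5*I*m^2 - 2*m + 23*I*m - 16 + 6*I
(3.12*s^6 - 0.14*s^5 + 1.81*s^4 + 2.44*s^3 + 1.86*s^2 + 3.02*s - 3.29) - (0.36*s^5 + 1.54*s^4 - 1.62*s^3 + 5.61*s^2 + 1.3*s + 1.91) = 3.12*s^6 - 0.5*s^5 + 0.27*s^4 + 4.06*s^3 - 3.75*s^2 + 1.72*s - 5.2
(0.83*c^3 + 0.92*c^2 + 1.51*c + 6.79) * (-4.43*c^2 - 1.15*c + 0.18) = -3.6769*c^5 - 5.0301*c^4 - 7.5979*c^3 - 31.6506*c^2 - 7.5367*c + 1.2222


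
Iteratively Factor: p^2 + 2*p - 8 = (p + 4)*(p - 2)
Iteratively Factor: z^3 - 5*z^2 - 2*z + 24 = (z - 4)*(z^2 - z - 6) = (z - 4)*(z - 3)*(z + 2)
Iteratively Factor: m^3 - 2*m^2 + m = (m - 1)*(m^2 - m) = m*(m - 1)*(m - 1)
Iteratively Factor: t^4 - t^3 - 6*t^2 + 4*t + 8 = (t - 2)*(t^3 + t^2 - 4*t - 4) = (t - 2)^2*(t^2 + 3*t + 2) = (t - 2)^2*(t + 1)*(t + 2)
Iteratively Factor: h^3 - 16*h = (h + 4)*(h^2 - 4*h) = (h - 4)*(h + 4)*(h)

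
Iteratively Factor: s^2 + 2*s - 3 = (s + 3)*(s - 1)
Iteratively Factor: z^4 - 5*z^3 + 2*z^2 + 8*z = (z - 4)*(z^3 - z^2 - 2*z) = (z - 4)*(z - 2)*(z^2 + z) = z*(z - 4)*(z - 2)*(z + 1)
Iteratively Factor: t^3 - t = (t)*(t^2 - 1) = t*(t - 1)*(t + 1)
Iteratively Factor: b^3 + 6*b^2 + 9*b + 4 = (b + 4)*(b^2 + 2*b + 1) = (b + 1)*(b + 4)*(b + 1)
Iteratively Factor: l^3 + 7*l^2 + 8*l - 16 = (l + 4)*(l^2 + 3*l - 4) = (l - 1)*(l + 4)*(l + 4)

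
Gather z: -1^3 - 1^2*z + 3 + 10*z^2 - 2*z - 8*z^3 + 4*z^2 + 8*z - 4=-8*z^3 + 14*z^2 + 5*z - 2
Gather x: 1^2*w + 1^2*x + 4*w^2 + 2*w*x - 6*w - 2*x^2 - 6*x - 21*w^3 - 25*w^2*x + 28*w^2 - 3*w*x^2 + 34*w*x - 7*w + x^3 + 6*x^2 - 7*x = -21*w^3 + 32*w^2 - 12*w + x^3 + x^2*(4 - 3*w) + x*(-25*w^2 + 36*w - 12)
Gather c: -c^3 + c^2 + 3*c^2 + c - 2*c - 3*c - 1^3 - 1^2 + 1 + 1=-c^3 + 4*c^2 - 4*c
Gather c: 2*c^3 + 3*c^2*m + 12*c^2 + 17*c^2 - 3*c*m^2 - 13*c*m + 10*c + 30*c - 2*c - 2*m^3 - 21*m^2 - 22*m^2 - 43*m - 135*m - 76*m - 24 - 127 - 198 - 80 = 2*c^3 + c^2*(3*m + 29) + c*(-3*m^2 - 13*m + 38) - 2*m^3 - 43*m^2 - 254*m - 429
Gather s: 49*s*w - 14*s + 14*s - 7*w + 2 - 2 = 49*s*w - 7*w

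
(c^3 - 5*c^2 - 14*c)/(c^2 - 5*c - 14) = c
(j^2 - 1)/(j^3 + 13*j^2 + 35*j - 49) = (j + 1)/(j^2 + 14*j + 49)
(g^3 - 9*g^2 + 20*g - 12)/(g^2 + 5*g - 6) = (g^2 - 8*g + 12)/(g + 6)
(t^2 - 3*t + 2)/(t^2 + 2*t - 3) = (t - 2)/(t + 3)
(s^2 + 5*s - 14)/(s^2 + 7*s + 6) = (s^2 + 5*s - 14)/(s^2 + 7*s + 6)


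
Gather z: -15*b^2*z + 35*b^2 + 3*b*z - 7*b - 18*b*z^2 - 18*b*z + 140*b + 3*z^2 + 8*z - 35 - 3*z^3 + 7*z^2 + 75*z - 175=35*b^2 + 133*b - 3*z^3 + z^2*(10 - 18*b) + z*(-15*b^2 - 15*b + 83) - 210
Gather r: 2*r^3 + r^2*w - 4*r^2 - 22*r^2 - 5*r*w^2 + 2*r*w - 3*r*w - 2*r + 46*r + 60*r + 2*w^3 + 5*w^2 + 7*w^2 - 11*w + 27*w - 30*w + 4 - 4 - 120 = 2*r^3 + r^2*(w - 26) + r*(-5*w^2 - w + 104) + 2*w^3 + 12*w^2 - 14*w - 120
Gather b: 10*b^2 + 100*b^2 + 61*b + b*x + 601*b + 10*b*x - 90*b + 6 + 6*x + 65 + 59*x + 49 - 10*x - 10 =110*b^2 + b*(11*x + 572) + 55*x + 110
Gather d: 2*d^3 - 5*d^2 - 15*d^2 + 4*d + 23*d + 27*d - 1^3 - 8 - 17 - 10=2*d^3 - 20*d^2 + 54*d - 36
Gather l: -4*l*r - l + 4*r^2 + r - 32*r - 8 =l*(-4*r - 1) + 4*r^2 - 31*r - 8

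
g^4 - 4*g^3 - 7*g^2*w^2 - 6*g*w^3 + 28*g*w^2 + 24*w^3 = (g - 4)*(g - 3*w)*(g + w)*(g + 2*w)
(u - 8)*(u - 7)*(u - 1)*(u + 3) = u^4 - 13*u^3 + 23*u^2 + 157*u - 168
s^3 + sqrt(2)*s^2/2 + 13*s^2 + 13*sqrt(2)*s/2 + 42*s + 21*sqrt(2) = (s + 6)*(s + 7)*(s + sqrt(2)/2)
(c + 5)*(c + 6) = c^2 + 11*c + 30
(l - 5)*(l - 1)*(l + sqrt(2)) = l^3 - 6*l^2 + sqrt(2)*l^2 - 6*sqrt(2)*l + 5*l + 5*sqrt(2)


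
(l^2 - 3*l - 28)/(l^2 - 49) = (l + 4)/(l + 7)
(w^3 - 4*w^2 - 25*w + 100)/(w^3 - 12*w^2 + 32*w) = (w^2 - 25)/(w*(w - 8))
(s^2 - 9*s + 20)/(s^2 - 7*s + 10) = (s - 4)/(s - 2)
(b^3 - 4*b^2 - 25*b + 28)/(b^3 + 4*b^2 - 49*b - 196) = (b - 1)/(b + 7)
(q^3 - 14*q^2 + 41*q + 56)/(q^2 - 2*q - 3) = (q^2 - 15*q + 56)/(q - 3)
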